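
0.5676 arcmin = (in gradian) 0.01051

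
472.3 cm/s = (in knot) 9.181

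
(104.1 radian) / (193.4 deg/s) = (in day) 0.0003569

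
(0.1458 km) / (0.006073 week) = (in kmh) 0.1429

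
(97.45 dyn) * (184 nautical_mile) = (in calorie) 79.37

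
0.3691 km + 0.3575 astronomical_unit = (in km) 5.348e+07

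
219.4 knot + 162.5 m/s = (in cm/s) 2.754e+04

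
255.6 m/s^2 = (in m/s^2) 255.6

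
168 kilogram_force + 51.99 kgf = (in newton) 2157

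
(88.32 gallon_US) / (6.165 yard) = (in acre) 1.465e-05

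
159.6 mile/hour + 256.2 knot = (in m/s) 203.1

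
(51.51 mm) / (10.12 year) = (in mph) 3.61e-10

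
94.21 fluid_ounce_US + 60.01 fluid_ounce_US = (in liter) 4.561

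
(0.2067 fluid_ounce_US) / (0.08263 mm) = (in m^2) 0.07398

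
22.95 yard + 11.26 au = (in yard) 1.842e+12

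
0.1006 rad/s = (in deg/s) 5.764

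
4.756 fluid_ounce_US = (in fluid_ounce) 4.756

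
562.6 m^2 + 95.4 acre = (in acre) 95.54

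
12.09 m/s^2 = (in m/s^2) 12.09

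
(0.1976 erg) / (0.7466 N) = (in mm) 2.647e-05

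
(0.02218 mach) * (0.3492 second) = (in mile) 0.001639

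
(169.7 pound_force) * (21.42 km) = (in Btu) 1.533e+04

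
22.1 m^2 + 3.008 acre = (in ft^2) 1.313e+05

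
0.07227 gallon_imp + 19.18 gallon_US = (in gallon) 19.27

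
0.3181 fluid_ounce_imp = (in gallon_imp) 0.001988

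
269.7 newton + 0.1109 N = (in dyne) 2.698e+07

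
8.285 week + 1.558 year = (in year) 1.717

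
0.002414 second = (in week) 3.991e-09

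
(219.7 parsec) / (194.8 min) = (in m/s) 5.8e+14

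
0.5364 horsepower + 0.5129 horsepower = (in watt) 782.5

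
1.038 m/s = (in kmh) 3.737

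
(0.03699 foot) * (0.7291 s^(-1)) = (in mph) 0.01839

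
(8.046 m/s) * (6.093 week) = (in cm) 2.965e+09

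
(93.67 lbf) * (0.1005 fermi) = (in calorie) 1.001e-14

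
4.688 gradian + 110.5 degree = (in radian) 2.002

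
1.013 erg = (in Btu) 9.601e-11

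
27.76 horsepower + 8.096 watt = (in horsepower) 27.77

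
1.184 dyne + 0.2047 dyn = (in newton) 1.389e-05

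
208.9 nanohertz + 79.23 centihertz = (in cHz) 79.23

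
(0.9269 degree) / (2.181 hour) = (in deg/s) 0.0001181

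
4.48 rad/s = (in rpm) 42.78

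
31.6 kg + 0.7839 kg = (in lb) 71.39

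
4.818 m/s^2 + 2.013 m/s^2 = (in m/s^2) 6.831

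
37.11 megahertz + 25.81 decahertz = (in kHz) 3.711e+04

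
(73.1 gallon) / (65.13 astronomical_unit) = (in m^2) 2.84e-14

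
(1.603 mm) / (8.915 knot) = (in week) 5.779e-10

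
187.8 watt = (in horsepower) 0.2518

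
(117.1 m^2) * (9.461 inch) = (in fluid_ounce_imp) 9.904e+05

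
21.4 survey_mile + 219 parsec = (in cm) 6.758e+20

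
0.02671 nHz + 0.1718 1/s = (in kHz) 0.0001718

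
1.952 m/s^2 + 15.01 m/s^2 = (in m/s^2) 16.96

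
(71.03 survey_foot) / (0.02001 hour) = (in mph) 0.6723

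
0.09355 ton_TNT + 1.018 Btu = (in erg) 3.914e+15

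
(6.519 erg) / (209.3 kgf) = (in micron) 0.0003176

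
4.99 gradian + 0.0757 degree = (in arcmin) 274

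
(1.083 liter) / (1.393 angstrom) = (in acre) 1921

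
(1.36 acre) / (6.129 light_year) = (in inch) 3.737e-12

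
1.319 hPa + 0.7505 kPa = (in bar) 0.008824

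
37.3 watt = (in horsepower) 0.05002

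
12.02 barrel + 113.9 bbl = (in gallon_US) 5289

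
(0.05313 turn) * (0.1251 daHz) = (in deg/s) 23.93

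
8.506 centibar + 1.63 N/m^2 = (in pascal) 8508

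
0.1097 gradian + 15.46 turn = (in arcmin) 3.339e+05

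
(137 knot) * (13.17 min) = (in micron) 5.569e+10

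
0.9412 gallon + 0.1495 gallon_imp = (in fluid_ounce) 143.5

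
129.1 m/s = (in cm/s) 1.291e+04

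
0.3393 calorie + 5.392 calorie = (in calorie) 5.731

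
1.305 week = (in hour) 219.2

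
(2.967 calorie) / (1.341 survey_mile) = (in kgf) 0.0005866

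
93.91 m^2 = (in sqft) 1011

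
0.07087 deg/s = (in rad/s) 0.001237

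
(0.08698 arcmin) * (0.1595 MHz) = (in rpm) 38.54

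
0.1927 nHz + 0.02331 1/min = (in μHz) 388.5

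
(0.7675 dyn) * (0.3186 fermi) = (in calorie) 5.844e-22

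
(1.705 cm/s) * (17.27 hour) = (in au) 7.086e-09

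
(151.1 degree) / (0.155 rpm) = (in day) 0.00188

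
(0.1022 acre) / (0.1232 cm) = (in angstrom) 3.357e+15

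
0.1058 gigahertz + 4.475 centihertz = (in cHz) 1.058e+10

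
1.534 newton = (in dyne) 1.534e+05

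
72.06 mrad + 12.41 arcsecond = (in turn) 0.01148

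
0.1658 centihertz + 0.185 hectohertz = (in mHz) 1.85e+04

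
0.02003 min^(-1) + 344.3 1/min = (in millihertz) 5739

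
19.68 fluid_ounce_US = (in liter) 0.582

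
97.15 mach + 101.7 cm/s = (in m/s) 3.308e+04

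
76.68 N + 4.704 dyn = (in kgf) 7.819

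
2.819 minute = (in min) 2.819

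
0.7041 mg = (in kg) 7.041e-07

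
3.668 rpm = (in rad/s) 0.3841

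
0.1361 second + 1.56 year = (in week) 81.34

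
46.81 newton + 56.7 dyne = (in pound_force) 10.52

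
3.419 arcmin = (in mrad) 0.9945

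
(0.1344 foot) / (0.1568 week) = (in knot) 8.397e-07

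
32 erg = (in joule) 3.2e-06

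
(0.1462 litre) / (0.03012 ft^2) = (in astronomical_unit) 3.493e-13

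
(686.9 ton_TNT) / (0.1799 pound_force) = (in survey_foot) 1.178e+13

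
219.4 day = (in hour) 5266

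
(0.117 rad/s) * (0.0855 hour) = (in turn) 5.732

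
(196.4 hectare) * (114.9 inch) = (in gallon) 1.514e+09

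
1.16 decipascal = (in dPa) 1.16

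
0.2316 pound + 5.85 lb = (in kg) 2.759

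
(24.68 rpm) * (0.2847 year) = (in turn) 3.693e+06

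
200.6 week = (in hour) 3.37e+04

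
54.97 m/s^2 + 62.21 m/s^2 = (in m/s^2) 117.2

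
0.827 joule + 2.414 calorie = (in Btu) 0.01036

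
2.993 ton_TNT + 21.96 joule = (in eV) 7.816e+28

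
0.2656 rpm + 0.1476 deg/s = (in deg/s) 1.741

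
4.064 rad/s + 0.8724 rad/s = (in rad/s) 4.936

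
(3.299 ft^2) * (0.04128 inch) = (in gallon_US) 0.08489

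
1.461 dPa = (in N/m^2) 0.1461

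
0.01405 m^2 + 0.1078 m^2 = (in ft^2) 1.312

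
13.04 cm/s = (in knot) 0.2535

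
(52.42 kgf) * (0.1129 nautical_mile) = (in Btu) 101.9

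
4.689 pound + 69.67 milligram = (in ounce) 75.03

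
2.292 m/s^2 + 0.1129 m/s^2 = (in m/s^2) 2.405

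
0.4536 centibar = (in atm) 0.004477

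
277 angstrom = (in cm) 2.77e-06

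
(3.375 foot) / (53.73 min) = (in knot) 0.0006203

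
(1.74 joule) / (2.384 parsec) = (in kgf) 2.412e-18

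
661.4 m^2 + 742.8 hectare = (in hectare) 742.9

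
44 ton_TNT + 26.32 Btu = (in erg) 1.841e+18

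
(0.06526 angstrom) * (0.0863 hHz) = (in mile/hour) 1.26e-10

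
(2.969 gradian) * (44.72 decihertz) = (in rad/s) 0.2086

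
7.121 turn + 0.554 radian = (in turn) 7.209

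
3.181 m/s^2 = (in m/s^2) 3.181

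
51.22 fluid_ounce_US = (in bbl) 0.009528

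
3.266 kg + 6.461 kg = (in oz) 343.1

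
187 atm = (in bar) 189.5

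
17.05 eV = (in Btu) 2.589e-21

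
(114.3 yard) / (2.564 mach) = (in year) 3.796e-09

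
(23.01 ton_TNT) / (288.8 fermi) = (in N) 3.334e+23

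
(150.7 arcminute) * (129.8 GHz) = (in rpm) 5.434e+10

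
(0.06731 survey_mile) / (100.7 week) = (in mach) 5.224e-09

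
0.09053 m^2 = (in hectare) 9.053e-06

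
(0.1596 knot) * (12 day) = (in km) 85.13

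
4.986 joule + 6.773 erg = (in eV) 3.112e+19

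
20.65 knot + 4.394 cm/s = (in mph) 23.86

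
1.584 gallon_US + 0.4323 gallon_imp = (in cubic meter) 0.007961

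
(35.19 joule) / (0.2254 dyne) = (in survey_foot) 5.122e+07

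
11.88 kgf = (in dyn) 1.165e+07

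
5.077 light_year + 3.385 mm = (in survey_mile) 2.985e+13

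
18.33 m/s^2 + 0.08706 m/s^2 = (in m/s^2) 18.42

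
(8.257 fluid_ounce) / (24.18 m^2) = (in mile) 6.275e-09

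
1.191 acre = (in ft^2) 5.188e+04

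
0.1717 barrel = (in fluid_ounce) 923.1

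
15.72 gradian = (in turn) 0.0393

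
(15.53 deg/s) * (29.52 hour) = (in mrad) 2.88e+07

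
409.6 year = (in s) 1.292e+10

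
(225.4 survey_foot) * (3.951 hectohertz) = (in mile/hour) 6.072e+04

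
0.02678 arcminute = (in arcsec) 1.607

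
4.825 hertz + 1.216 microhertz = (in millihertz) 4825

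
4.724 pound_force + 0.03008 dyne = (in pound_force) 4.724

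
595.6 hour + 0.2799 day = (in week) 3.585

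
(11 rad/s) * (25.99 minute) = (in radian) 1.715e+04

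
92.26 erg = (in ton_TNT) 2.205e-15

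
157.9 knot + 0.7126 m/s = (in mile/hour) 183.3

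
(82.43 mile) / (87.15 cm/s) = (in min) 2537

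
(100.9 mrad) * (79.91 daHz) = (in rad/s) 80.63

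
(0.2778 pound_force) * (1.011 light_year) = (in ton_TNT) 2.825e+06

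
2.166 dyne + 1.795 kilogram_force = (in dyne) 1.76e+06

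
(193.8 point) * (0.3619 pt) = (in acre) 2.157e-09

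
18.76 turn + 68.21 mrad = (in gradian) 7508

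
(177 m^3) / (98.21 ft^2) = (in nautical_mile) 0.01047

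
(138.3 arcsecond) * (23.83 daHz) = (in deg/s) 9.155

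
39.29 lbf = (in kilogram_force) 17.82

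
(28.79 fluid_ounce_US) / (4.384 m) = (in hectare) 1.942e-08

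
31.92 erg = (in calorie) 7.629e-07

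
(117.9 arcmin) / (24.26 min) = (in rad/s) 2.356e-05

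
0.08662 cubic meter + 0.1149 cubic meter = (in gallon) 53.24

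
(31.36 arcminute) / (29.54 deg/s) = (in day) 2.048e-07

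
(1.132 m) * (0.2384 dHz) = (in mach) 7.926e-05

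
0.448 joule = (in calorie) 0.1071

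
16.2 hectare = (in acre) 40.03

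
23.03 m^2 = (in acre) 0.005691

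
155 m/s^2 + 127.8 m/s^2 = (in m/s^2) 282.8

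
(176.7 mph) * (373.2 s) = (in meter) 2.948e+04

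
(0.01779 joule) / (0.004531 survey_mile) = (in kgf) 0.0002488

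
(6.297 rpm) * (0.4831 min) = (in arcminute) 6.571e+04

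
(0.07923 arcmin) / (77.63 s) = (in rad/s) 2.969e-07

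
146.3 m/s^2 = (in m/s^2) 146.3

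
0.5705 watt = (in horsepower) 0.0007651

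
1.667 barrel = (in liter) 265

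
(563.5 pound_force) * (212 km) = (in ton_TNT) 0.127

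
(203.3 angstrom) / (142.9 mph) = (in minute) 5.304e-12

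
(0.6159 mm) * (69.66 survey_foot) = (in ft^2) 0.1408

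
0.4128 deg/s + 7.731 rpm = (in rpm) 7.8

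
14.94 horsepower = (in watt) 1.114e+04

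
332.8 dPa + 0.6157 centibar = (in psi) 0.09413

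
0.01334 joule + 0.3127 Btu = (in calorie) 78.85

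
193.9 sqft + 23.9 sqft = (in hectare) 0.002023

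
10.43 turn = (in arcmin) 2.253e+05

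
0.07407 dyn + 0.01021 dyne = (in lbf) 1.895e-07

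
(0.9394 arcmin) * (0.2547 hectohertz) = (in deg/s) 0.3988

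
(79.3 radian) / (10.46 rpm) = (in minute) 1.207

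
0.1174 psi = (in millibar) 8.094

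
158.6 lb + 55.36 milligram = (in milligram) 7.194e+07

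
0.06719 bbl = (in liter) 10.68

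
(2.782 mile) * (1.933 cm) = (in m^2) 86.54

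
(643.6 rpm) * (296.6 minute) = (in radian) 1.199e+06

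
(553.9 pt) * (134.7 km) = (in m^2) 2.632e+04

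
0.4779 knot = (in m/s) 0.2459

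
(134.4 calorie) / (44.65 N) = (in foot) 41.32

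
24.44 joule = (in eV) 1.525e+20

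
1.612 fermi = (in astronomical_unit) 1.078e-26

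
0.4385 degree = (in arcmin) 26.31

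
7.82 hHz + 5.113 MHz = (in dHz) 5.114e+07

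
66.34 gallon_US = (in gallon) 66.34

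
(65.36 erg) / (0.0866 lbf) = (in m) 1.697e-05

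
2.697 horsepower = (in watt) 2011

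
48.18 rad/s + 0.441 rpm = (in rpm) 460.5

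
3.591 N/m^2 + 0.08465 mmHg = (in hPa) 0.1488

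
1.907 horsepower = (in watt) 1422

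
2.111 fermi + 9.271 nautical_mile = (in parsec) 5.564e-13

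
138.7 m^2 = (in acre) 0.03427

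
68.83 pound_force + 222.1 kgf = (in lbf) 558.5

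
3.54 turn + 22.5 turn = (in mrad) 1.636e+05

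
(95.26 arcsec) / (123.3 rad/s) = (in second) 3.746e-06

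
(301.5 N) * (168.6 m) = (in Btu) 48.18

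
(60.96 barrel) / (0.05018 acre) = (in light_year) 5.045e-18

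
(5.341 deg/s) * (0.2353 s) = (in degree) 1.257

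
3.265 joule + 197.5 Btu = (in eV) 1.301e+24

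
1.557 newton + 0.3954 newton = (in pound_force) 0.4389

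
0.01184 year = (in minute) 6223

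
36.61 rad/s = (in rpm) 349.6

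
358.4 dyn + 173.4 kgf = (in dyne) 1.7e+08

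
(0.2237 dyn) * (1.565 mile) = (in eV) 3.517e+16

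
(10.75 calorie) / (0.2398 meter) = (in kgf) 19.13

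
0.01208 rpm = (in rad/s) 0.001265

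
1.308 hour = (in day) 0.0545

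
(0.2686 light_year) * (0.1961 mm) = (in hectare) 4.983e+07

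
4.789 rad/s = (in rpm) 45.73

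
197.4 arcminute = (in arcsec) 1.184e+04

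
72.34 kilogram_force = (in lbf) 159.5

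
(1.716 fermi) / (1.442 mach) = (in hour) 9.708e-22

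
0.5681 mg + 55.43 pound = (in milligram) 2.514e+07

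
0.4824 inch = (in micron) 1.225e+04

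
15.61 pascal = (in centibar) 0.01561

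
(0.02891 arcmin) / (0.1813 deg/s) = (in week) 4.394e-09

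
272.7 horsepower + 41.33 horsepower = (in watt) 2.342e+05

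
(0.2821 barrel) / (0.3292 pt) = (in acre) 0.09543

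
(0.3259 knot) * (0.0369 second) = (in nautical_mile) 3.34e-06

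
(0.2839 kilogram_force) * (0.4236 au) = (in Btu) 1.672e+08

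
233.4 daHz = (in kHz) 2.334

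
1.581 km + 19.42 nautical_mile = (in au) 2.51e-07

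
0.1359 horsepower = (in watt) 101.3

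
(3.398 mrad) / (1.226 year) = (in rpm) 8.393e-10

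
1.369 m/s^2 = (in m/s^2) 1.369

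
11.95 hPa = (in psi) 0.1733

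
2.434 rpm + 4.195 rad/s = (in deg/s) 255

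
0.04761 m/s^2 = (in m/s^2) 0.04761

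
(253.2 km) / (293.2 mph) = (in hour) 0.5366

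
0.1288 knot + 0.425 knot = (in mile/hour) 0.6373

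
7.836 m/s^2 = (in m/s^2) 7.836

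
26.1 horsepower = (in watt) 1.946e+04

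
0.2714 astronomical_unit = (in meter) 4.06e+10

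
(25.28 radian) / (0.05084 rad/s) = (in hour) 0.1381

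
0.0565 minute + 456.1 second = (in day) 0.005318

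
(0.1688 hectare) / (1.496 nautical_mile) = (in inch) 23.99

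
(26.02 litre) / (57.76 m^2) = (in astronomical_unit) 3.011e-15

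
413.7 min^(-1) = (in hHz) 0.06895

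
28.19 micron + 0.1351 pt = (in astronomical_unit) 5.07e-16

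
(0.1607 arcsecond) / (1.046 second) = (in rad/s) 7.448e-07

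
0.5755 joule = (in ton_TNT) 1.375e-10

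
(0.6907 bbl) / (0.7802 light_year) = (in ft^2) 1.601e-16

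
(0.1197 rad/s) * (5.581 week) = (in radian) 4.04e+05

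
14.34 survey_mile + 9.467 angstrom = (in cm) 2.308e+06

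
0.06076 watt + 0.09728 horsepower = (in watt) 72.6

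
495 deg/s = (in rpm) 82.5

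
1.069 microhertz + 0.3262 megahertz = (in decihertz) 3.262e+06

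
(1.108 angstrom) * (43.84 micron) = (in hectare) 4.857e-19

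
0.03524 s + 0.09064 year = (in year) 0.09064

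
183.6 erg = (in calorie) 4.388e-06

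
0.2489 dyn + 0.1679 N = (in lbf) 0.03775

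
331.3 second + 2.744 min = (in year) 1.573e-05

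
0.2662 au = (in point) 1.129e+14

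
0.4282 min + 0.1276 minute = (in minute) 0.5558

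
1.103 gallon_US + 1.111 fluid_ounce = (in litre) 4.208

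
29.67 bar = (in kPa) 2967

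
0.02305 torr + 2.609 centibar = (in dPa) 2.612e+04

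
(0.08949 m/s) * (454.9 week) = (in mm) 2.462e+10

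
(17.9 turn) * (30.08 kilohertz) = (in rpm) 3.231e+07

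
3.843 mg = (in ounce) 0.0001356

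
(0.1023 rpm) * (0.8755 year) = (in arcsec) 6.101e+10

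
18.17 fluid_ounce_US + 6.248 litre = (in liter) 6.785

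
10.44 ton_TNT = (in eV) 2.726e+29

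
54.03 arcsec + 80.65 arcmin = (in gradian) 1.51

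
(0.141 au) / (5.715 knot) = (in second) 7.174e+09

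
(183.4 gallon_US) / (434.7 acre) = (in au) 2.638e-18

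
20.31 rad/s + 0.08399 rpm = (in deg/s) 1164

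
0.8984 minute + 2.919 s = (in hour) 0.01578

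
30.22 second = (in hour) 0.008394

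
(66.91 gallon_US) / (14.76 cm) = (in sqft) 18.47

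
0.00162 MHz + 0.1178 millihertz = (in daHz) 162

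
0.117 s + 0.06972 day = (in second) 6024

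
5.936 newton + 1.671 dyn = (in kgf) 0.6053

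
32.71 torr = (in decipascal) 4.361e+04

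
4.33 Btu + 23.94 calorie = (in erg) 4.669e+10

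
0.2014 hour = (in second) 725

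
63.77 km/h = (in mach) 0.05202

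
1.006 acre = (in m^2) 4071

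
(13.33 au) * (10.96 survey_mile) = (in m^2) 3.517e+16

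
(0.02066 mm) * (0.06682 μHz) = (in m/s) 1.381e-12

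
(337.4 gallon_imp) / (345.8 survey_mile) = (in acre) 6.811e-10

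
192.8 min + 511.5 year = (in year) 511.5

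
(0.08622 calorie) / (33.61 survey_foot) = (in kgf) 0.003591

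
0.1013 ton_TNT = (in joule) 4.238e+08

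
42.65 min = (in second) 2559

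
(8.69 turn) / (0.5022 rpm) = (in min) 17.3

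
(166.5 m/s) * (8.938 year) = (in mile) 2.916e+07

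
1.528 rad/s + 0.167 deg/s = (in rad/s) 1.531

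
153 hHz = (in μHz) 1.53e+10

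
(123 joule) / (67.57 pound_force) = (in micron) 4.092e+05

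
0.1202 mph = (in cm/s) 5.373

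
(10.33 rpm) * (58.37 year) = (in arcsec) 4.107e+14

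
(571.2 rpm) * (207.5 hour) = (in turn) 7.111e+06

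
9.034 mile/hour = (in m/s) 4.039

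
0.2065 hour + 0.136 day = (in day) 0.1446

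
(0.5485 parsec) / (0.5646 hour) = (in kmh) 2.998e+13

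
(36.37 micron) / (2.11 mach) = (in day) 5.859e-13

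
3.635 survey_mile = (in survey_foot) 1.919e+04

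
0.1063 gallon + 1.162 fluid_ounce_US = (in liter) 0.4368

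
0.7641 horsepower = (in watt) 569.8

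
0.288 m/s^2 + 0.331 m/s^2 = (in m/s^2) 0.619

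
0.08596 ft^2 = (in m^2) 0.007986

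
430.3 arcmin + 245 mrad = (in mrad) 370.2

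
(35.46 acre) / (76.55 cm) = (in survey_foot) 6.15e+05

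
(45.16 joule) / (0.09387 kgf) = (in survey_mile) 0.03048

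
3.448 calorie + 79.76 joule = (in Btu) 0.08927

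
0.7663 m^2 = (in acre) 0.0001894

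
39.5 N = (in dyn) 3.95e+06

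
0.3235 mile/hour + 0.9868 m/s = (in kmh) 4.073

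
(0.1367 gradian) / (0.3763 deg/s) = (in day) 3.784e-06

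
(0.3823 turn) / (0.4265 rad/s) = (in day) 6.519e-05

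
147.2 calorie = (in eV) 3.844e+21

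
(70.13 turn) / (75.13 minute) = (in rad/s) 0.09775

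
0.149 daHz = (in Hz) 1.49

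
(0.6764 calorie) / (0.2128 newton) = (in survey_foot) 43.63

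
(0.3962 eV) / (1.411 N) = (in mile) 2.795e-23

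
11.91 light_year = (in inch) 4.436e+18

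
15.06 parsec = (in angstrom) 4.647e+27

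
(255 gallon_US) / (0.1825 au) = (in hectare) 3.536e-15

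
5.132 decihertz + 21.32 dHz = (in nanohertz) 2.645e+09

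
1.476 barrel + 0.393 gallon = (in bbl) 1.485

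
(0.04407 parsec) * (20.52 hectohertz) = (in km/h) 1.005e+19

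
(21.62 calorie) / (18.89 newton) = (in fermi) 4.789e+15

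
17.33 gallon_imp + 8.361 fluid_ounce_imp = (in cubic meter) 0.07902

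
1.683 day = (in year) 0.004611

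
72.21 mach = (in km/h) 8.852e+04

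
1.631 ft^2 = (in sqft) 1.631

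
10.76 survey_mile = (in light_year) 1.83e-12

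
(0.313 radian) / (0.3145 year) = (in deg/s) 1.808e-06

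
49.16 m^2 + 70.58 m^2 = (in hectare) 0.01197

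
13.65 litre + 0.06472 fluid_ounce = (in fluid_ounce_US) 461.6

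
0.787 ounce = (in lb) 0.04919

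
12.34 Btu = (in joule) 1.302e+04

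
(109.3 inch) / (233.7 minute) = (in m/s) 0.000198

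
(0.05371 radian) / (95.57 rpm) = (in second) 0.005367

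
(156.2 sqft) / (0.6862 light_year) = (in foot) 7.334e-15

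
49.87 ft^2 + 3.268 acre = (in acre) 3.269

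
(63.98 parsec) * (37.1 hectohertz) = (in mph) 1.638e+22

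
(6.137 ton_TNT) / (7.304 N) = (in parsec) 1.139e-07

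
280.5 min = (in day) 0.1948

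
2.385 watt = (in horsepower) 0.003198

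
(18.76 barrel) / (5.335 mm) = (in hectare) 0.05591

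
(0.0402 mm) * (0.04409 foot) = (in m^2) 5.402e-07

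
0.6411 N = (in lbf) 0.1441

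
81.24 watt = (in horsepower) 0.1089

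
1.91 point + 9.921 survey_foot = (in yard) 3.308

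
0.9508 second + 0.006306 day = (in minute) 9.096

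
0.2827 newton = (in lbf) 0.06355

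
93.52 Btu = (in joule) 9.867e+04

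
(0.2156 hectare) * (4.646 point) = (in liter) 3534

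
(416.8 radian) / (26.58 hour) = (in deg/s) 0.2496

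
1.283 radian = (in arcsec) 2.646e+05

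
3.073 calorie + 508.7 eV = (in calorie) 3.073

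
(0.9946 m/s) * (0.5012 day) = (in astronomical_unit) 2.879e-07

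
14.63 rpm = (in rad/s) 1.532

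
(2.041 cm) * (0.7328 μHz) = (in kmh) 5.384e-08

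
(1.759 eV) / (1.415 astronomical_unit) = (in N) 1.331e-30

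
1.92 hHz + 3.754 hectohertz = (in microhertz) 5.674e+08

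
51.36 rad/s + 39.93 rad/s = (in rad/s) 91.29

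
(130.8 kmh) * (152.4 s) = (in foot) 1.817e+04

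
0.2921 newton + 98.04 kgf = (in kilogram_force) 98.07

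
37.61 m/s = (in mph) 84.13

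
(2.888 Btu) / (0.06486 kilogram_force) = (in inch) 1.886e+05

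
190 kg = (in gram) 1.9e+05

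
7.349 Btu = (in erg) 7.754e+10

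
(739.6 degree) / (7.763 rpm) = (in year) 5.035e-07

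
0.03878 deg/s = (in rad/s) 0.0006768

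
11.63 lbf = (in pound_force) 11.63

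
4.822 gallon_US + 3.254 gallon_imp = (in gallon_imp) 7.269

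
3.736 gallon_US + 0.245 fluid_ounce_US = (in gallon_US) 3.738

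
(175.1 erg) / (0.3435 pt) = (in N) 0.1445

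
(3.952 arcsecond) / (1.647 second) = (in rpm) 0.0001111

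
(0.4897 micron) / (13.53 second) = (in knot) 7.035e-08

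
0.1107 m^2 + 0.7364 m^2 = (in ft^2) 9.118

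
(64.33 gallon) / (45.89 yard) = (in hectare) 5.803e-07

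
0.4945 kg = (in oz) 17.44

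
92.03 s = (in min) 1.534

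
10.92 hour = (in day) 0.455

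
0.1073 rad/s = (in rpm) 1.025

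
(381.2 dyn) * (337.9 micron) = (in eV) 8.04e+12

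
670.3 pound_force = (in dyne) 2.982e+08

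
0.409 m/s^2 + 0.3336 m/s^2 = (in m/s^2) 0.7426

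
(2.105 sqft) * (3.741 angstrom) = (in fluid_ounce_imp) 2.575e-06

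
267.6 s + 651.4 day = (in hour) 1.563e+04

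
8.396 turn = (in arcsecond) 1.088e+07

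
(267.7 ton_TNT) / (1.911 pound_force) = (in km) 1.318e+08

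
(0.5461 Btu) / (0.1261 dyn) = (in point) 1.295e+12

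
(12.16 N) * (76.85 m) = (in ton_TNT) 2.233e-07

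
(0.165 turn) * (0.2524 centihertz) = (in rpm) 0.02499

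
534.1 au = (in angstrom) 7.99e+23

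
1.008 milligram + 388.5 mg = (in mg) 389.5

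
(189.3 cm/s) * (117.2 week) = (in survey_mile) 8.338e+04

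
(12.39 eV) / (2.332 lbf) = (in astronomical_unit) 1.279e-30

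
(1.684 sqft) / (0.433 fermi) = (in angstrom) 3.613e+24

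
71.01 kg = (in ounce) 2505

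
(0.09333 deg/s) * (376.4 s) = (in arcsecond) 1.265e+05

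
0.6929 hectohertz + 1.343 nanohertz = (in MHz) 6.929e-05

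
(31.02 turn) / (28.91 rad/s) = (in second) 6.742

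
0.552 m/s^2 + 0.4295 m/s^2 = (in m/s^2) 0.9815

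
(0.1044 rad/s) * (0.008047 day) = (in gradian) 4621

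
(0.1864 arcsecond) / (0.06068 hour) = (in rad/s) 4.137e-09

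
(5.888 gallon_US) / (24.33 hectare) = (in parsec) 2.969e-24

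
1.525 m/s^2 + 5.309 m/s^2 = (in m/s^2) 6.834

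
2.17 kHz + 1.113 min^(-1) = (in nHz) 2.17e+12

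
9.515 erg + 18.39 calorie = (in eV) 4.802e+20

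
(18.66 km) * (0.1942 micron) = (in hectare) 3.624e-07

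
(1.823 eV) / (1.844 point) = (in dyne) 4.49e-11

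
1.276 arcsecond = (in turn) 9.846e-07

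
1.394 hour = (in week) 0.008298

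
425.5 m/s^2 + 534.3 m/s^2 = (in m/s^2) 959.8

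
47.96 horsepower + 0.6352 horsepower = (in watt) 3.624e+04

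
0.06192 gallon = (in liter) 0.2344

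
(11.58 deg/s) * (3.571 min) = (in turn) 6.892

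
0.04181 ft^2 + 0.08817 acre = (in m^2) 356.8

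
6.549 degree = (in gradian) 7.277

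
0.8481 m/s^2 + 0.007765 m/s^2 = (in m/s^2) 0.8559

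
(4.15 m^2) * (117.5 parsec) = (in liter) 1.505e+22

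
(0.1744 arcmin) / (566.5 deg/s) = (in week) 8.484e-12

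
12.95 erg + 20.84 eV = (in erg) 12.95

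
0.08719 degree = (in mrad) 1.522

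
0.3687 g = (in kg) 0.0003687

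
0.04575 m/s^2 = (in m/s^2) 0.04575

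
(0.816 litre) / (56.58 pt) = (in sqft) 0.44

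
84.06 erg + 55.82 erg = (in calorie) 3.343e-06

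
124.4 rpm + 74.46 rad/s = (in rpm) 835.4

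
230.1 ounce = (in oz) 230.1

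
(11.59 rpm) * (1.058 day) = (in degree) 6.357e+06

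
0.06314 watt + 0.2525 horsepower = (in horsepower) 0.2526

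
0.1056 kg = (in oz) 3.725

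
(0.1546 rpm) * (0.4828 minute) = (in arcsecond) 9.673e+04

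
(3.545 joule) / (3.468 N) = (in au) 6.833e-12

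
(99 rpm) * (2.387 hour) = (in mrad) 8.909e+07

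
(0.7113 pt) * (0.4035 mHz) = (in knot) 1.968e-07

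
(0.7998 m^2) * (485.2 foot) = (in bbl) 744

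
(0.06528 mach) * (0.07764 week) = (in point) 2.959e+09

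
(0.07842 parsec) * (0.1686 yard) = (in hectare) 3.731e+10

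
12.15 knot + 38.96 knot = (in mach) 0.07722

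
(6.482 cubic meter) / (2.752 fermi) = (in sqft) 2.535e+16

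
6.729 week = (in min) 6.783e+04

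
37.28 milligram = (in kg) 3.728e-05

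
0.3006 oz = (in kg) 0.008522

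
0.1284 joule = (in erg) 1.284e+06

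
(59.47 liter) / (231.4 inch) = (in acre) 2.5e-06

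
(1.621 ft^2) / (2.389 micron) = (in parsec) 2.043e-12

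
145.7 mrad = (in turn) 0.02319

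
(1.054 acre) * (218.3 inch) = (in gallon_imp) 5.202e+06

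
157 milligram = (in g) 0.157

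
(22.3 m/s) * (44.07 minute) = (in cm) 5.897e+06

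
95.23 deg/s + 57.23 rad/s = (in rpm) 562.4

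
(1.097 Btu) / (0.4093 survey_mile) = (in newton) 1.757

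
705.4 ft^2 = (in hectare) 0.006553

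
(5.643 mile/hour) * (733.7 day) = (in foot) 5.247e+08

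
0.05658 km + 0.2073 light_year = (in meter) 1.961e+15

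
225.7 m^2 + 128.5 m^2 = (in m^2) 354.2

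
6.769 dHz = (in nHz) 6.769e+08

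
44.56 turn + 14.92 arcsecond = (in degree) 1.604e+04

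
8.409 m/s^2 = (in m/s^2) 8.409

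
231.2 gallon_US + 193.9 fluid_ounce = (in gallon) 232.7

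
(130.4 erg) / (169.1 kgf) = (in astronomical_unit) 5.256e-20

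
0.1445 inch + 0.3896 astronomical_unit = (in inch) 2.295e+12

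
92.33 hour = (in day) 3.847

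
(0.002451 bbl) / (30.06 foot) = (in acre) 1.051e-08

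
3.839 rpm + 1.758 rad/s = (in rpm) 20.63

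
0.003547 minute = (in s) 0.2128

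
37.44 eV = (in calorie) 1.434e-18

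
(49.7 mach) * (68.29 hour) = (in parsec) 1.348e-07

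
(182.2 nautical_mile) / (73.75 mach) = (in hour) 0.003733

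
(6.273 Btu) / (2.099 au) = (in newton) 2.108e-08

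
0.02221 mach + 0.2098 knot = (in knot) 14.91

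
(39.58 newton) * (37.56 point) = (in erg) 5.244e+06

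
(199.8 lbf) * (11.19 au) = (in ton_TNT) 3.556e+05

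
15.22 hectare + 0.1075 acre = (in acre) 37.72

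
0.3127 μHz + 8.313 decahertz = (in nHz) 8.313e+10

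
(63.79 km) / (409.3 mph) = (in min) 5.81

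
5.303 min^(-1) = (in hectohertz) 0.0008838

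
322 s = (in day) 0.003727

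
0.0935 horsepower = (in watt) 69.72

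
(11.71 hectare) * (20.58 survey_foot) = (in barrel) 4.62e+06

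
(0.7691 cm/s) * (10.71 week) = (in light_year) 5.266e-12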